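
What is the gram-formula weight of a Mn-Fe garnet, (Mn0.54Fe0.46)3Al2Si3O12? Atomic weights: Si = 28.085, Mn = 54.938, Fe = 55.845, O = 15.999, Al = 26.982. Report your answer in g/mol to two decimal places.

Mn: 1.62 × 54.938 = 88.9996
Fe: 1.38 × 55.845 = 77.0661
Al: 2 × 26.982 = 53.9640
Si: 3 × 28.085 = 84.2550
O: 12 × 15.999 = 191.9880
Summing the contributions gives the formula mass.

496.27 g/mol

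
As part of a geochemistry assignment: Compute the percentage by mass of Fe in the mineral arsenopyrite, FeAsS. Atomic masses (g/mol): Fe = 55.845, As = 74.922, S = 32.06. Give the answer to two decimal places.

Molar mass of FeAsS: 1*55.845 + 1*74.922 + 1*32.06 = 162.827 g/mol.
Mass of Fe per formula unit: 1 × 55.845 = 55.845 g.
Weight fraction Fe = 55.845 / 162.827 = 0.3430.

34.30 wt%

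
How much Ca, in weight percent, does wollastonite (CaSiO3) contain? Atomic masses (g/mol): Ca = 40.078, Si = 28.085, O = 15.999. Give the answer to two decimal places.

34.50 weight percent

Molar mass of CaSiO3: 1×40.078 + 1×28.085 + 3×15.999 = 116.160 g/mol.
Mass of Ca per formula unit: 1 × 40.078 = 40.078 g.
Weight fraction Ca = 40.078 / 116.160 = 0.3450.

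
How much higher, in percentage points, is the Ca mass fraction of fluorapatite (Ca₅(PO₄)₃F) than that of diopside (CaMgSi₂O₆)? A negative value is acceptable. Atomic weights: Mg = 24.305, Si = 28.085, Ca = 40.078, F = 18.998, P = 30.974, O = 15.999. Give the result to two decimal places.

M(Ca₅(PO₄)₃F) = 504.298 g/mol, so wt% Ca = 200.390/504.298 × 100 = 39.74%.
M(CaMgSi₂O₆) = 216.547 g/mol, so wt% Ca = 40.078/216.547 × 100 = 18.51%.
39.74 − 18.51 = 21.23 pp.

21.23 percentage points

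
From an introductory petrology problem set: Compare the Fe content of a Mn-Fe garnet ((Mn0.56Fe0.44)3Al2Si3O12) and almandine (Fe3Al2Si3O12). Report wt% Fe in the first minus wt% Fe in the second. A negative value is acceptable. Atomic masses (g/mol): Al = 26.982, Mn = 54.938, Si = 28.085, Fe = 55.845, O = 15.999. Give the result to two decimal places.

-18.80 percentage points

M((Mn0.56Fe0.44)3Al2Si3O12) = 496.218 g/mol, so wt% Fe = 73.715/496.218 × 100 = 14.86%.
M(Fe3Al2Si3O12) = 497.742 g/mol, so wt% Fe = 167.535/497.742 × 100 = 33.66%.
14.86 − 33.66 = -18.80 pp.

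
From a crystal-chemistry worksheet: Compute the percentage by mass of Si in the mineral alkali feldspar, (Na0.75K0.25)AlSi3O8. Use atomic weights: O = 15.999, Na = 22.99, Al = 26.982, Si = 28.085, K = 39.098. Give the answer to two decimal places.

31.65 wt%

Formula mass = 0.75·22.99 + 0.25·39.098 + 1·26.982 + 3·28.085 + 8·15.999 = 266.246 g/mol, of which 84.255 g is Si.
So Si makes up 84.255/266.246 = 0.3165 of the mass, i.e. 31.65%.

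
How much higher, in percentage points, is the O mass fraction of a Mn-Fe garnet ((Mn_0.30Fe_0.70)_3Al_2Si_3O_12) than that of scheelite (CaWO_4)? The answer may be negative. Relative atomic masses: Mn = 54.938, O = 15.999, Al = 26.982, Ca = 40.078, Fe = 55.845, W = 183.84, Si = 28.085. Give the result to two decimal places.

O in (Mn_0.30Fe_0.70)_3Al_2Si_3O_12: molar mass 496.926 g/mol; 12×15.999 = 191.988 g → 38.64 wt%.
O in CaWO_4: molar mass 287.914 g/mol; 4×15.999 = 63.996 g → 22.23 wt%.
Difference = 38.64 − 22.23 = 16.41 percentage points.

16.41 percentage points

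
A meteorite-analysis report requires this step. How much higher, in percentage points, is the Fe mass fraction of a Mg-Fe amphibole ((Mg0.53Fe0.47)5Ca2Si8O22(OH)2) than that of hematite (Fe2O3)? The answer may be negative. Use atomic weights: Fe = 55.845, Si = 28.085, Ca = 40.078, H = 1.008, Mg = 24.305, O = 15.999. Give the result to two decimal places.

First mineral: 131.236 g Fe in 886.472 g formula = 14.80 wt% Fe.
Second mineral: 111.690 g Fe in 159.687 g formula = 69.94 wt% Fe.
14.80% − 69.94% gives a difference of -55.14 percentage points.

-55.14 percentage points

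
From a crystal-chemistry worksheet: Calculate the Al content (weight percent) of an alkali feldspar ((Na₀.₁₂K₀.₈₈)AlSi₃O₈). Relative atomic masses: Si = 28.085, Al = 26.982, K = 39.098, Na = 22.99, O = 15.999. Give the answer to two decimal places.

9.76 weight percent

Formula mass = 0.12·22.99 + 0.88·39.098 + 1·26.982 + 3·28.085 + 8·15.999 = 276.394 g/mol, of which 26.982 g is Al.
So Al makes up 26.982/276.394 = 0.0976 of the mass, i.e. 9.76%.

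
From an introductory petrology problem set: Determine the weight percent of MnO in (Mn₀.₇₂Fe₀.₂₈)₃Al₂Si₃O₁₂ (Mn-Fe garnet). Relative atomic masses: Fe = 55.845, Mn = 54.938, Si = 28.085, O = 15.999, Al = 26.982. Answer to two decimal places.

Molar mass of (Mn₀.₇₂Fe₀.₂₈)₃Al₂Si₃O₁₂ = 2.16×54.938 + 0.84×55.845 + 2×26.982 + 3×28.085 + 12×15.999 = 495.783 g/mol.
Each formula unit contains 2.16 Mn, equivalent to 2.16/1 = 2.1600 mol MnO.
M(MnO) = 1×54.938 + 1×15.999 = 70.937 g/mol.
Mass of MnO per formula unit = 2.1600 × 70.937 = 153.224 g.
MnO wt% = 153.224 / 495.783 × 100 = 30.91%.

30.91 wt%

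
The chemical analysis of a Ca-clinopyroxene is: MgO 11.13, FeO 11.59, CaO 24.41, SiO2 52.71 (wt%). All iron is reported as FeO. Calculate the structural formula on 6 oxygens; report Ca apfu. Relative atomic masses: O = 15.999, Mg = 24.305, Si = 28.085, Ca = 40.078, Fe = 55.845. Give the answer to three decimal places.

0.994 Ca apfu

MgO (M=40.304): mol = 0.27615; Mg = 0.27615, O = 0.27615.
FeO (M=71.844): mol = 0.16132; Fe = 0.16132, O = 0.16132.
CaO (M=56.077): mol = 0.43529; Ca = 0.43529, O = 0.43529.
SiO2 (M=60.083): mol = 0.87729; Si = 0.87729, O = 1.75458.
ΣO = 2.62734; factor = 6/ΣO = 2.28368.
Ca apfu = 0.43529 × 2.28368 = 0.994.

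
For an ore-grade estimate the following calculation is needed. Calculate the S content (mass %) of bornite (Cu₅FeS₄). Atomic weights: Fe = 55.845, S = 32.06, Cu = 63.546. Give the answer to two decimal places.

M(Cu₅FeS₄) = 501.815 g/mol.
S contributes 4 × 32.06 = 128.240 g per mole.
128.240/501.815 = 0.2556 → 25.56%.

25.56 mass %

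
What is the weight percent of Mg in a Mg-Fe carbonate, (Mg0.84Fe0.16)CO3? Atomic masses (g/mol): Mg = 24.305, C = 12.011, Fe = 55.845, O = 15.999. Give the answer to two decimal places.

22.85 mass %

Molar mass of (Mg0.84Fe0.16)CO3: 0.84*24.305 + 0.16*55.845 + 1*12.011 + 3*15.999 = 89.359 g/mol.
Mass of Mg per formula unit: 0.84 × 24.305 = 20.416 g.
Weight fraction Mg = 20.416 / 89.359 = 0.2285.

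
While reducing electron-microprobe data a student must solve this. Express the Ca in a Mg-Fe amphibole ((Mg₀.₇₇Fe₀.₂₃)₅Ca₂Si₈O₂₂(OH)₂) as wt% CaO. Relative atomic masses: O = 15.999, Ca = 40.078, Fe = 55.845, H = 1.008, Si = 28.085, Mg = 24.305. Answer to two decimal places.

13.22 wt%

M((Mg₀.₇₇Fe₀.₂₃)₅Ca₂Si₈O₂₂(OH)₂) = 848.624 g/mol; M(CaO) = 56.077 g/mol.
Moles CaO per formula unit = 2 Ca ÷ 1 = 2.0000.
CaO fraction = (2.0000 × 56.077) / 848.624 = 112.154/848.624 = 0.1322.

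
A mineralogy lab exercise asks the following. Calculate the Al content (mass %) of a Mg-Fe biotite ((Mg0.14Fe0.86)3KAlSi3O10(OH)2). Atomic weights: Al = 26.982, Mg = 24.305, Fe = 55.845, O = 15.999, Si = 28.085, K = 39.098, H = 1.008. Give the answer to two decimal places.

5.41 mass %

Formula mass = 0.42·24.305 + 2.58·55.845 + 1·39.098 + 1·26.982 + 3·28.085 + 12·15.999 + 2·1.008 = 498.627 g/mol, of which 26.982 g is Al.
So Al makes up 26.982/498.627 = 0.0541 of the mass, i.e. 5.41%.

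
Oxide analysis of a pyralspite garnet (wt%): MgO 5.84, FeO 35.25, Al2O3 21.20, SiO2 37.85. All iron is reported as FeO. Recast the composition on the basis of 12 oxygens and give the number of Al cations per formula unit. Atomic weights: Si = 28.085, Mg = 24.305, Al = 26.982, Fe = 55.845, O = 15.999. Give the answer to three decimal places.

MgO (M=40.304): mol = 0.14490; Mg = 0.14490, O = 0.14490.
FeO (M=71.844): mol = 0.49065; Fe = 0.49065, O = 0.49065.
Al2O3 (M=101.961): mol = 0.20792; Al = 0.41584, O = 0.62376.
SiO2 (M=60.083): mol = 0.62996; Si = 0.62996, O = 1.25992.
ΣO = 2.51923; factor = 12/ΣO = 4.76336.
Al apfu = 0.41584 × 4.76336 = 1.981.

1.981 Al apfu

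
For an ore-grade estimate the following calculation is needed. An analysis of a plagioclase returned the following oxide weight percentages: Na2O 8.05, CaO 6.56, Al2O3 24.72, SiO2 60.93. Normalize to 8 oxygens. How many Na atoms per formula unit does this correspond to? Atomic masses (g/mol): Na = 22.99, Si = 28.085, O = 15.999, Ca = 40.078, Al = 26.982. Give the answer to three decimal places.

0.692 Na apfu

Na2O (M=61.979): mol = 0.12988; Na = 0.25976, O = 0.12988.
CaO (M=56.077): mol = 0.11698; Ca = 0.11698, O = 0.11698.
Al2O3 (M=101.961): mol = 0.24245; Al = 0.48490, O = 0.72735.
SiO2 (M=60.083): mol = 1.01410; Si = 1.01410, O = 2.02820.
ΣO = 3.00241; factor = 8/ΣO = 2.66453.
Na apfu = 0.25976 × 2.66453 = 0.692.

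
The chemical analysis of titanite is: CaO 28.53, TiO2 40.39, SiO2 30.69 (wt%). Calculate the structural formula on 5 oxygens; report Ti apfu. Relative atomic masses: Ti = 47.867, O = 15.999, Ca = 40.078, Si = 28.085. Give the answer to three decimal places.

28.53 wt% CaO ÷ 56.077 g/mol = 0.50876 mol, giving 0.50876 Ca and 0.50876 O.
40.39 wt% TiO2 ÷ 79.865 g/mol = 0.50573 mol, giving 0.50573 Ti and 1.01146 O.
30.69 wt% SiO2 ÷ 60.083 g/mol = 0.51079 mol, giving 0.51079 Si and 1.02158 O.
Oxygen sums to 2.54180; scaling by 5/2.54180 = 1.96711 puts the formula on 5 O.
Ti: 0.50573 × 1.96711 = 0.995 atoms per formula unit.

0.995 Ti apfu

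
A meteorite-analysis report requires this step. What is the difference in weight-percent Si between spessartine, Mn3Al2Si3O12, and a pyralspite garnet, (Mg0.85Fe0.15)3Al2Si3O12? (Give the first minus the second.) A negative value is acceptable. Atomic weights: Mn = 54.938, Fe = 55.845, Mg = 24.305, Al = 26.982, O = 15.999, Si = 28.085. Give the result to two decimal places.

-3.17 percentage points

Si in Mn3Al2Si3O12: molar mass 495.021 g/mol; 3×28.085 = 84.255 g → 17.02 wt%.
Si in (Mg0.85Fe0.15)3Al2Si3O12: molar mass 417.315 g/mol; 3×28.085 = 84.255 g → 20.19 wt%.
Difference = 17.02 − 20.19 = -3.17 percentage points.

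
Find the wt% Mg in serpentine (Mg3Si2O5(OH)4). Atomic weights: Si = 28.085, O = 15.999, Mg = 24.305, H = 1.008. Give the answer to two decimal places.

26.31 mass %

Molar mass of Mg3Si2O5(OH)4: 3*24.305 + 2*28.085 + 9*15.999 + 4*1.008 = 277.108 g/mol.
Mass of Mg per formula unit: 3 × 24.305 = 72.915 g.
Weight fraction Mg = 72.915 / 277.108 = 0.2631.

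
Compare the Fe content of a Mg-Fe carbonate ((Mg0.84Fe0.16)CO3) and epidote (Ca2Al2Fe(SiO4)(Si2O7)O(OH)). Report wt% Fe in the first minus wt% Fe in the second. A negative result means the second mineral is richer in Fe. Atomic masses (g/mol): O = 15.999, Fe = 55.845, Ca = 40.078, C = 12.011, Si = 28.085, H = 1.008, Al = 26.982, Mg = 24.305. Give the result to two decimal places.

Fe in (Mg0.84Fe0.16)CO3: molar mass 89.359 g/mol; 0.16×55.845 = 8.935 g → 10.00 wt%.
Fe in Ca2Al2Fe(SiO4)(Si2O7)O(OH): molar mass 483.215 g/mol; 1×55.845 = 55.845 g → 11.56 wt%.
Difference = 10.00 − 11.56 = -1.56 percentage points.

-1.56 percentage points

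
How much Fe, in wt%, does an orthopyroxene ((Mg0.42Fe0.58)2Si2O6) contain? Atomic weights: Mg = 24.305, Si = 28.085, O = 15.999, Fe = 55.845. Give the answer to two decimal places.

27.29 wt%

M((Mg0.42Fe0.58)2Si2O6) = 237.360 g/mol.
Fe contributes 1.16 × 55.845 = 64.780 g per mole.
64.780/237.360 = 0.2729 → 27.29%.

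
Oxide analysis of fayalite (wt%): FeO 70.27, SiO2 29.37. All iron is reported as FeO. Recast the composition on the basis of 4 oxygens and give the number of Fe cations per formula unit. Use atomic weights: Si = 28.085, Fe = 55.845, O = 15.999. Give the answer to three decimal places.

2.000 Fe apfu

FeO: 70.27/71.844 = 0.97809 mol → 0.97809 mol Fe, 0.97809 mol O.
SiO2: 29.37/60.083 = 0.48882 mol → 0.48882 mol Si, 0.97764 mol O.
Total oxygen = 1.95573 mol. Normalization factor = 4/1.95573 = 2.04527.
Fe per 4 O = 0.97809 × 2.04527 = 2.000.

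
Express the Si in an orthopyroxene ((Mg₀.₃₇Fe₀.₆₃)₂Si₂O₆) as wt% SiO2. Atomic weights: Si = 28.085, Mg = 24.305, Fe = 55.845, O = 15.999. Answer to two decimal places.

Molar mass of (Mg₀.₃₇Fe₀.₆₃)₂Si₂O₆ = 0.74×24.305 + 1.26×55.845 + 2×28.085 + 6×15.999 = 240.514 g/mol.
Each formula unit contains 2 Si, equivalent to 2/1 = 2.0000 mol SiO2.
M(SiO2) = 1×28.085 + 2×15.999 = 60.083 g/mol.
Mass of SiO2 per formula unit = 2.0000 × 60.083 = 120.166 g.
SiO2 wt% = 120.166 / 240.514 × 100 = 49.96%.

49.96 wt%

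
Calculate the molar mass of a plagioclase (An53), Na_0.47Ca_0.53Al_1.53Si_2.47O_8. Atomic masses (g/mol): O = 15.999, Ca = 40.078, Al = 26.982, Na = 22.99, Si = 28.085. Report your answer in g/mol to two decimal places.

270.69 g/mol

M = 0.47·22.99 + 0.53·40.078 + 1.53·26.982 + 2.47·28.085 + 8·15.999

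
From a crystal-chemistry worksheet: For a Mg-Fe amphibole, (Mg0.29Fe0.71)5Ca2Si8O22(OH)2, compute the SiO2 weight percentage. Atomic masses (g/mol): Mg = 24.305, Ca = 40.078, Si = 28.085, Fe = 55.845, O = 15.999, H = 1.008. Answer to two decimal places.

52.00 wt%

Molar mass of (Mg0.29Fe0.71)5Ca2Si8O22(OH)2 = 1.45·24.305 + 3.55·55.845 + 2·40.078 + 8·28.085 + 24·15.999 + 2·1.008 = 924.320 g/mol.
Each formula unit contains 8 Si, equivalent to 8/1 = 8.0000 mol SiO2.
M(SiO2) = 1×28.085 + 2×15.999 = 60.083 g/mol.
Mass of SiO2 per formula unit = 8.0000 × 60.083 = 480.664 g.
SiO2 wt% = 480.664 / 924.320 × 100 = 52.00%.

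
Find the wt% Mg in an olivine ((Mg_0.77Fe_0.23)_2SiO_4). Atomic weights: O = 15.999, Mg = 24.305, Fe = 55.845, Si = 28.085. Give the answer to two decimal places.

24.12 mass %

Molar mass of (Mg_0.77Fe_0.23)_2SiO_4: 1.54·24.305 + 0.46·55.845 + 1·28.085 + 4·15.999 = 155.199 g/mol.
Mass of Mg per formula unit: 1.54 × 24.305 = 37.430 g.
Weight fraction Mg = 37.430 / 155.199 = 0.2412.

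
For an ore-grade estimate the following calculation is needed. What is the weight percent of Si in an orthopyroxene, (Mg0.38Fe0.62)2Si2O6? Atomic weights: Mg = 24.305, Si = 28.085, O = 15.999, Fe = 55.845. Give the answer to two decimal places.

23.42 weight percent

Formula mass = 0.76*24.305 + 1.24*55.845 + 2*28.085 + 6*15.999 = 239.884 g/mol, of which 56.170 g is Si.
So Si makes up 56.170/239.884 = 0.2342 of the mass, i.e. 23.42%.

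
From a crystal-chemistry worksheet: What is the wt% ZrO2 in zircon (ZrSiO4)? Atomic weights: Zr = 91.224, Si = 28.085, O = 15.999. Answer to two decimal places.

67.22 wt%

M(ZrSiO4) = 183.305 g/mol; M(ZrO2) = 123.222 g/mol.
Moles ZrO2 per formula unit = 1 Zr ÷ 1 = 1.0000.
ZrO2 fraction = (1.0000 × 123.222) / 183.305 = 123.222/183.305 = 0.6722.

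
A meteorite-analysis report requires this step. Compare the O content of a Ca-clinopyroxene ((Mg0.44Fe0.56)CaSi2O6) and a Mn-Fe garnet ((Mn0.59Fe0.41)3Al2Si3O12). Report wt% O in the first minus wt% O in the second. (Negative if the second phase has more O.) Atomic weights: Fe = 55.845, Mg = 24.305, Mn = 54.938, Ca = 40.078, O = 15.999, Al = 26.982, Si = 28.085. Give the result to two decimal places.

M((Mg0.44Fe0.56)CaSi2O6) = 234.209 g/mol, so wt% O = 95.994/234.209 × 100 = 40.99%.
M((Mn0.59Fe0.41)3Al2Si3O12) = 496.137 g/mol, so wt% O = 191.988/496.137 × 100 = 38.70%.
40.99 − 38.70 = 2.29 pp.

2.29 percentage points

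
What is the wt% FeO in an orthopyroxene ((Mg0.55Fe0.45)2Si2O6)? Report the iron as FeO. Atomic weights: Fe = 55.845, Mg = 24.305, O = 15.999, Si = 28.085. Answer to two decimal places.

28.22 wt%

Molar mass of (Mg0.55Fe0.45)2Si2O6 = 1.10*24.305 + 0.90*55.845 + 2*28.085 + 6*15.999 = 229.160 g/mol.
Each formula unit contains 0.90 Fe, equivalent to 0.90/1 = 0.9000 mol FeO.
M(FeO) = 1×55.845 + 1×15.999 = 71.844 g/mol.
Mass of FeO per formula unit = 0.9000 × 71.844 = 64.660 g.
FeO wt% = 64.660 / 229.160 × 100 = 28.22%.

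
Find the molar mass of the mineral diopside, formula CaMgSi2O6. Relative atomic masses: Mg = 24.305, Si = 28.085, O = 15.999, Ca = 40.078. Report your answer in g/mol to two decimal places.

216.55 g/mol

M = 1×40.078 + 1×24.305 + 2×28.085 + 6×15.999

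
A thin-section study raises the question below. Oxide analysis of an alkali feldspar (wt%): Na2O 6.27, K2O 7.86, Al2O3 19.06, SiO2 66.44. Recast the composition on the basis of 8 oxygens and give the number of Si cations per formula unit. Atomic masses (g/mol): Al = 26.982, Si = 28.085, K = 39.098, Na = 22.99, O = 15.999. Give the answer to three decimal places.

2.992 Si apfu

Na2O: 6.27/61.979 = 0.10116 mol → 0.20232 mol Na, 0.10116 mol O.
K2O: 7.86/94.195 = 0.08344 mol → 0.16688 mol K, 0.08344 mol O.
Al2O3: 19.06/101.961 = 0.18693 mol → 0.37386 mol Al, 0.56079 mol O.
SiO2: 66.44/60.083 = 1.10580 mol → 1.10580 mol Si, 2.21160 mol O.
Total oxygen = 2.95699 mol. Normalization factor = 8/2.95699 = 2.70545.
Si per 8 O = 1.10580 × 2.70545 = 2.992.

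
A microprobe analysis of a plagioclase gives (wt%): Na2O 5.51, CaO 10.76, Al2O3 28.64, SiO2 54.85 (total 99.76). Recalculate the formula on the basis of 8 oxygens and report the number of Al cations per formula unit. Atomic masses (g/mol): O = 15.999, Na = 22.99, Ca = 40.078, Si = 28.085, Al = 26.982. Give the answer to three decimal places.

1.524 Al apfu

Na2O: 5.51/61.979 = 0.08890 mol → 0.17780 mol Na, 0.08890 mol O.
CaO: 10.76/56.077 = 0.19188 mol → 0.19188 mol Ca, 0.19188 mol O.
Al2O3: 28.64/101.961 = 0.28089 mol → 0.56178 mol Al, 0.84267 mol O.
SiO2: 54.85/60.083 = 0.91290 mol → 0.91290 mol Si, 1.82580 mol O.
Total oxygen = 2.94925 mol. Normalization factor = 8/2.94925 = 2.71255.
Al per 8 O = 0.56178 × 2.71255 = 1.524.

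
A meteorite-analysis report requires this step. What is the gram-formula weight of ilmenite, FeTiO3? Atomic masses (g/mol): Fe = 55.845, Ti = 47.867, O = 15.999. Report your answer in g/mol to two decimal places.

151.71 g/mol

M = 1×55.845 + 1×47.867 + 3×15.999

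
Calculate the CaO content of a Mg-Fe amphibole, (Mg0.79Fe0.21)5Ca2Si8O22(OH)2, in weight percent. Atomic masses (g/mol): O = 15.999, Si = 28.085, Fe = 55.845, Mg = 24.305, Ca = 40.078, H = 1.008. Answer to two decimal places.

13.27 wt%

Molar mass of (Mg0.79Fe0.21)5Ca2Si8O22(OH)2 = 3.95×24.305 + 1.05×55.845 + 2×40.078 + 8×28.085 + 24×15.999 + 2×1.008 = 845.470 g/mol.
Each formula unit contains 2 Ca, equivalent to 2/1 = 2.0000 mol CaO.
M(CaO) = 1×40.078 + 1×15.999 = 56.077 g/mol.
Mass of CaO per formula unit = 2.0000 × 56.077 = 112.154 g.
CaO wt% = 112.154 / 845.470 × 100 = 13.27%.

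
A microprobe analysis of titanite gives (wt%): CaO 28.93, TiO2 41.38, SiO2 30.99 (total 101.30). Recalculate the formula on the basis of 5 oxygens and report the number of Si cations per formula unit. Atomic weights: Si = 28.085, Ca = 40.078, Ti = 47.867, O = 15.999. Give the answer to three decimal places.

0.998 Si apfu

CaO (M=56.077): mol = 0.51590; Ca = 0.51590, O = 0.51590.
TiO2 (M=79.865): mol = 0.51812; Ti = 0.51812, O = 1.03624.
SiO2 (M=60.083): mol = 0.51579; Si = 0.51579, O = 1.03158.
ΣO = 2.58372; factor = 5/ΣO = 1.93519.
Si apfu = 0.51579 × 1.93519 = 0.998.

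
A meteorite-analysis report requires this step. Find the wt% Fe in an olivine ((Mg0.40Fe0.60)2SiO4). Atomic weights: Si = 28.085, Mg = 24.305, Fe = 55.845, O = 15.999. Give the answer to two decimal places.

Molar mass of (Mg0.40Fe0.60)2SiO4: 0.80·24.305 + 1.20·55.845 + 1·28.085 + 4·15.999 = 178.539 g/mol.
Mass of Fe per formula unit: 1.20 × 55.845 = 67.014 g.
Weight fraction Fe = 67.014 / 178.539 = 0.3753.

37.53 weight percent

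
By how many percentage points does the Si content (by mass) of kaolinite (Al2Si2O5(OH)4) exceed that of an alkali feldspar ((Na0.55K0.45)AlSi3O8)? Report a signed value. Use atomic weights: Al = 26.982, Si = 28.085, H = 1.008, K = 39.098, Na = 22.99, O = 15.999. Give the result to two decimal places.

M(Al2Si2O5(OH)4) = 258.157 g/mol, so wt% Si = 56.170/258.157 × 100 = 21.76%.
M((Na0.55K0.45)AlSi3O8) = 269.468 g/mol, so wt% Si = 84.255/269.468 × 100 = 31.27%.
21.76 − 31.27 = -9.51 pp.

-9.51 percentage points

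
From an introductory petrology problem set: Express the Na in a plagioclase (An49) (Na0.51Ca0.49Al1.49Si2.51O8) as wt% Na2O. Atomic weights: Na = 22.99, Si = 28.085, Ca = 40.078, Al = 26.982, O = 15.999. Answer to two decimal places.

5.85 wt%

Formula mass = 270.052 g/mol.
0.51 Na → 0.2550 mol Na2O per formula unit; M(Na2O) = 61.979, so Na2O mass = 15.805 g.
15.805/270.052 × 100 = 5.85 wt%.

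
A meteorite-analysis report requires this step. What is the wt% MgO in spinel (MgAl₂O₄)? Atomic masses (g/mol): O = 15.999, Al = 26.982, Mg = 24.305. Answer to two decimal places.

28.33 wt%

Molar mass of MgAl₂O₄ = 1*24.305 + 2*26.982 + 4*15.999 = 142.265 g/mol.
Each formula unit contains 1 Mg, equivalent to 1/1 = 1.0000 mol MgO.
M(MgO) = 1×24.305 + 1×15.999 = 40.304 g/mol.
Mass of MgO per formula unit = 1.0000 × 40.304 = 40.304 g.
MgO wt% = 40.304 / 142.265 × 100 = 28.33%.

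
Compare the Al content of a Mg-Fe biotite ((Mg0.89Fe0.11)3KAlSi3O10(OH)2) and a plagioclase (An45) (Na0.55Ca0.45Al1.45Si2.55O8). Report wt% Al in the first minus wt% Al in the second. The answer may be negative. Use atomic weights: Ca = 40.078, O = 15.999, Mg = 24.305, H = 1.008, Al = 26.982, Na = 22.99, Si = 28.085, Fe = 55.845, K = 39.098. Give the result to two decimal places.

-8.21 percentage points

M((Mg0.89Fe0.11)3KAlSi3O10(OH)2) = 427.662 g/mol, so wt% Al = 26.982/427.662 × 100 = 6.31%.
M(Na0.55Ca0.45Al1.45Si2.55O8) = 269.412 g/mol, so wt% Al = 39.124/269.412 × 100 = 14.52%.
6.31 − 14.52 = -8.21 pp.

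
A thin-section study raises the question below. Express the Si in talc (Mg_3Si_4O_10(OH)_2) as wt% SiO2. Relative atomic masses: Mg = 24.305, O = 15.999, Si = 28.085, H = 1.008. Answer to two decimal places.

63.37 wt%

M(Mg_3Si_4O_10(OH)_2) = 379.259 g/mol; M(SiO2) = 60.083 g/mol.
Moles SiO2 per formula unit = 4 Si ÷ 1 = 4.0000.
SiO2 fraction = (4.0000 × 60.083) / 379.259 = 240.332/379.259 = 0.6337.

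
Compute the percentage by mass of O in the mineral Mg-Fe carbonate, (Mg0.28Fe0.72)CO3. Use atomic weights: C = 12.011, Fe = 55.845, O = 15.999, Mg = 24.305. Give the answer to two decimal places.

M((Mg0.28Fe0.72)CO3) = 107.022 g/mol.
O contributes 3 × 15.999 = 47.997 g per mole.
47.997/107.022 = 0.4485 → 44.85%.

44.85 mass %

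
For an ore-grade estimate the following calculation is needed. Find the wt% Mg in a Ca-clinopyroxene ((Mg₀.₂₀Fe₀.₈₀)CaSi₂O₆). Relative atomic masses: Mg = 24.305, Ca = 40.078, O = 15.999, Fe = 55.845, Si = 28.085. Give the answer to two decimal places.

Molar mass of (Mg₀.₂₀Fe₀.₈₀)CaSi₂O₆: 0.20×24.305 + 0.80×55.845 + 1×40.078 + 2×28.085 + 6×15.999 = 241.779 g/mol.
Mass of Mg per formula unit: 0.20 × 24.305 = 4.861 g.
Weight fraction Mg = 4.861 / 241.779 = 0.0201.

2.01 wt%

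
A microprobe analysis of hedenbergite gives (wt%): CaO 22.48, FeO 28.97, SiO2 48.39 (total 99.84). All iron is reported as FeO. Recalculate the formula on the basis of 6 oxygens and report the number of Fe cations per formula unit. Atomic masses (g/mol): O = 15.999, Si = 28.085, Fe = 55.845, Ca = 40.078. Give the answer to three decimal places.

CaO: 22.48/56.077 = 0.40088 mol → 0.40088 mol Ca, 0.40088 mol O.
FeO: 28.97/71.844 = 0.40323 mol → 0.40323 mol Fe, 0.40323 mol O.
SiO2: 48.39/60.083 = 0.80539 mol → 0.80539 mol Si, 1.61078 mol O.
Total oxygen = 2.41489 mol. Normalization factor = 6/2.41489 = 2.48459.
Fe per 6 O = 0.40323 × 2.48459 = 1.002.

1.002 Fe apfu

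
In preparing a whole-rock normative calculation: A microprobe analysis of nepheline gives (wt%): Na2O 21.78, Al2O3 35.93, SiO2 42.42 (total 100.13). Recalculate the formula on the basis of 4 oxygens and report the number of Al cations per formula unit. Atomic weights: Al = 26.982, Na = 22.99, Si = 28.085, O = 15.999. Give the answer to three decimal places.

0.999 Al apfu

Na2O (M=61.979): mol = 0.35141; Na = 0.70282, O = 0.35141.
Al2O3 (M=101.961): mol = 0.35239; Al = 0.70478, O = 1.05717.
SiO2 (M=60.083): mol = 0.70602; Si = 0.70602, O = 1.41204.
ΣO = 2.82062; factor = 4/ΣO = 1.41813.
Al apfu = 0.70478 × 1.41813 = 0.999.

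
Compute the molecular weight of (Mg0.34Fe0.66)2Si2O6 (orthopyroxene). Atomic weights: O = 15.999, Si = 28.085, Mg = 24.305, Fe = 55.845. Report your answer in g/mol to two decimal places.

M = 0.68·24.305 + 1.32·55.845 + 2·28.085 + 6·15.999

242.41 g/mol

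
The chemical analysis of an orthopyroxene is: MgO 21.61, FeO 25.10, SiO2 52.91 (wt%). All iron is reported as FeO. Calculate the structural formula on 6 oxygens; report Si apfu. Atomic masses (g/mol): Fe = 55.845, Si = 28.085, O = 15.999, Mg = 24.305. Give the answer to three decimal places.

1.996 Si apfu

21.61 wt% MgO ÷ 40.304 g/mol = 0.53618 mol, giving 0.53618 Mg and 0.53618 O.
25.10 wt% FeO ÷ 71.844 g/mol = 0.34937 mol, giving 0.34937 Fe and 0.34937 O.
52.91 wt% SiO2 ÷ 60.083 g/mol = 0.88062 mol, giving 0.88062 Si and 1.76124 O.
Oxygen sums to 2.64679; scaling by 6/2.64679 = 2.26690 puts the formula on 6 O.
Si: 0.88062 × 2.26690 = 1.996 atoms per formula unit.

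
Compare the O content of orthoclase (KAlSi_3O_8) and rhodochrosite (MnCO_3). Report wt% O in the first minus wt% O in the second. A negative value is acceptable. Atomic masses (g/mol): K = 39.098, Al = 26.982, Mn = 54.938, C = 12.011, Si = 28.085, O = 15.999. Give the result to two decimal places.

First mineral: 127.992 g O in 278.327 g formula = 45.99 wt% O.
Second mineral: 47.997 g O in 114.946 g formula = 41.76 wt% O.
45.99% − 41.76% gives a difference of 4.23 percentage points.

4.23 percentage points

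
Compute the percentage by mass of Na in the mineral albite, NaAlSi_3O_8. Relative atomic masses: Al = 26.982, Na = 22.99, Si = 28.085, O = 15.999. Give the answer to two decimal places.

Molar mass of NaAlSi_3O_8: 1*22.99 + 1*26.982 + 3*28.085 + 8*15.999 = 262.219 g/mol.
Mass of Na per formula unit: 1 × 22.99 = 22.990 g.
Weight fraction Na = 22.990 / 262.219 = 0.0877.

8.77 wt%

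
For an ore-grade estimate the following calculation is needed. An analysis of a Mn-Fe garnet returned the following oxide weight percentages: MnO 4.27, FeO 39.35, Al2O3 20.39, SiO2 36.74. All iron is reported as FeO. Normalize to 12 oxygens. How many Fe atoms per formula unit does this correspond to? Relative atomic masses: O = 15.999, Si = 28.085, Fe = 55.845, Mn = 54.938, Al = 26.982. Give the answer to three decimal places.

MnO: 4.27/70.937 = 0.06019 mol → 0.06019 mol Mn, 0.06019 mol O.
FeO: 39.35/71.844 = 0.54771 mol → 0.54771 mol Fe, 0.54771 mol O.
Al2O3: 20.39/101.961 = 0.19998 mol → 0.39996 mol Al, 0.59994 mol O.
SiO2: 36.74/60.083 = 0.61149 mol → 0.61149 mol Si, 1.22298 mol O.
Total oxygen = 2.43082 mol. Normalization factor = 12/2.43082 = 4.93661.
Fe per 12 O = 0.54771 × 4.93661 = 2.704.

2.704 Fe apfu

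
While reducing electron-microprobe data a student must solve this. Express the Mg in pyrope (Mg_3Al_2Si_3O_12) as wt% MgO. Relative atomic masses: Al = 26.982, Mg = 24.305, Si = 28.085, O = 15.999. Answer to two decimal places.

29.99 wt%

M(Mg_3Al_2Si_3O_12) = 403.122 g/mol; M(MgO) = 40.304 g/mol.
Moles MgO per formula unit = 3 Mg ÷ 1 = 3.0000.
MgO fraction = (3.0000 × 40.304) / 403.122 = 120.912/403.122 = 0.2999.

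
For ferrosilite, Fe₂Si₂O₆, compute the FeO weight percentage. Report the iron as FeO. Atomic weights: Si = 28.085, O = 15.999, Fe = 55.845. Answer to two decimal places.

54.46 wt%

Molar mass of Fe₂Si₂O₆ = 2*55.845 + 2*28.085 + 6*15.999 = 263.854 g/mol.
Each formula unit contains 2 Fe, equivalent to 2/1 = 2.0000 mol FeO.
M(FeO) = 1×55.845 + 1×15.999 = 71.844 g/mol.
Mass of FeO per formula unit = 2.0000 × 71.844 = 143.688 g.
FeO wt% = 143.688 / 263.854 × 100 = 54.46%.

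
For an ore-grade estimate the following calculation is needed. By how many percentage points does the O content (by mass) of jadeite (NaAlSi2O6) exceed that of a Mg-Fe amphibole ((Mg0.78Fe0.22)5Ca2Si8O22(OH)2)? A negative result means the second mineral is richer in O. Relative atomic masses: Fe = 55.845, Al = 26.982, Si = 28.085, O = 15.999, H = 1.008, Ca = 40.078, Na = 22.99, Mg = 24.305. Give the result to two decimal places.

First mineral: 95.994 g O in 202.136 g formula = 47.49 wt% O.
Second mineral: 383.976 g O in 847.047 g formula = 45.33 wt% O.
47.49% − 45.33% gives a difference of 2.16 percentage points.

2.16 percentage points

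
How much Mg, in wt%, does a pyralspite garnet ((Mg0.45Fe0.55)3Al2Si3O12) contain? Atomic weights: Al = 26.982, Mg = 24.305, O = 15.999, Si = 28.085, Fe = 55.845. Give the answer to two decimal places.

M((Mg0.45Fe0.55)3Al2Si3O12) = 455.163 g/mol.
Mg contributes 1.35 × 24.305 = 32.812 g per mole.
32.812/455.163 = 0.0721 → 7.21%.

7.21 wt%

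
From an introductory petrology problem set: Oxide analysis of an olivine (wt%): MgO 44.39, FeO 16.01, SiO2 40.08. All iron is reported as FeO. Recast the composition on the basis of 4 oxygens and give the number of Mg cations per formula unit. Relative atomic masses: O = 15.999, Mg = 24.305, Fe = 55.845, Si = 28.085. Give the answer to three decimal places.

1.657 Mg apfu

MgO (M=40.304): mol = 1.10138; Mg = 1.10138, O = 1.10138.
FeO (M=71.844): mol = 0.22284; Fe = 0.22284, O = 0.22284.
SiO2 (M=60.083): mol = 0.66708; Si = 0.66708, O = 1.33416.
ΣO = 2.65838; factor = 4/ΣO = 1.50468.
Mg apfu = 1.10138 × 1.50468 = 1.657.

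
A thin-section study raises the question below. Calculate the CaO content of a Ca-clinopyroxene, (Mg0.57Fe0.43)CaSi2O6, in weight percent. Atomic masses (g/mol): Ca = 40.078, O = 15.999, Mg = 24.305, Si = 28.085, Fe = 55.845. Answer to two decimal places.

Formula mass = 230.109 g/mol.
1 Ca → 1.0000 mol CaO per formula unit; M(CaO) = 56.077, so CaO mass = 56.077 g.
56.077/230.109 × 100 = 24.37 wt%.

24.37 wt%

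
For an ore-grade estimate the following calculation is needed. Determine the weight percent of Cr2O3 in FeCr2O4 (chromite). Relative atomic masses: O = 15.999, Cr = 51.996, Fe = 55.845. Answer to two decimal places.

M(FeCr2O4) = 223.833 g/mol; M(Cr2O3) = 151.989 g/mol.
Moles Cr2O3 per formula unit = 2 Cr ÷ 2 = 1.0000.
Cr2O3 fraction = (1.0000 × 151.989) / 223.833 = 151.989/223.833 = 0.6790.

67.90 wt%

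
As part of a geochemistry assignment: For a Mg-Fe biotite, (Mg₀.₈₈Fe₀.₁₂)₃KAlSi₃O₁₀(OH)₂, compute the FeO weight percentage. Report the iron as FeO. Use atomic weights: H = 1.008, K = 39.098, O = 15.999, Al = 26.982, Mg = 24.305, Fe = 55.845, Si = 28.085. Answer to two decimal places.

6.03 wt%

M((Mg₀.₈₈Fe₀.₁₂)₃KAlSi₃O₁₀(OH)₂) = 428.608 g/mol; M(FeO) = 71.844 g/mol.
Moles FeO per formula unit = 0.36 Fe ÷ 1 = 0.3600.
FeO fraction = (0.3600 × 71.844) / 428.608 = 25.864/428.608 = 0.0603.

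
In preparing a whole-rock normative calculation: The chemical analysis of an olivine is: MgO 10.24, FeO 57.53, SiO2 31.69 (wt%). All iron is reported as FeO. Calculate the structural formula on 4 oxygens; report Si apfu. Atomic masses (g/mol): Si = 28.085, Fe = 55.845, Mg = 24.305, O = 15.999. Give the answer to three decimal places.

1.000 Si apfu

MgO (M=40.304): mol = 0.25407; Mg = 0.25407, O = 0.25407.
FeO (M=71.844): mol = 0.80076; Fe = 0.80076, O = 0.80076.
SiO2 (M=60.083): mol = 0.52744; Si = 0.52744, O = 1.05488.
ΣO = 2.10971; factor = 4/ΣO = 1.89600.
Si apfu = 0.52744 × 1.89600 = 1.000.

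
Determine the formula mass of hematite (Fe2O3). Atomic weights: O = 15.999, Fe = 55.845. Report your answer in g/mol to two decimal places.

159.69 g/mol

M = 2(55.845) + 3(15.999)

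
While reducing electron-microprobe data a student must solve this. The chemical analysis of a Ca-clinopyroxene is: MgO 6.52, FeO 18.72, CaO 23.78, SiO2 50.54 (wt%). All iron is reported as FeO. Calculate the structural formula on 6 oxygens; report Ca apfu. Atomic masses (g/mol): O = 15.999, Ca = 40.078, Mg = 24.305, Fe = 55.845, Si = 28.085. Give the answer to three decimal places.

1.006 Ca apfu

6.52 wt% MgO ÷ 40.304 g/mol = 0.16177 mol, giving 0.16177 Mg and 0.16177 O.
18.72 wt% FeO ÷ 71.844 g/mol = 0.26056 mol, giving 0.26056 Fe and 0.26056 O.
23.78 wt% CaO ÷ 56.077 g/mol = 0.42406 mol, giving 0.42406 Ca and 0.42406 O.
50.54 wt% SiO2 ÷ 60.083 g/mol = 0.84117 mol, giving 0.84117 Si and 1.68234 O.
Oxygen sums to 2.52873; scaling by 6/2.52873 = 2.37273 puts the formula on 6 O.
Ca: 0.42406 × 2.37273 = 1.006 atoms per formula unit.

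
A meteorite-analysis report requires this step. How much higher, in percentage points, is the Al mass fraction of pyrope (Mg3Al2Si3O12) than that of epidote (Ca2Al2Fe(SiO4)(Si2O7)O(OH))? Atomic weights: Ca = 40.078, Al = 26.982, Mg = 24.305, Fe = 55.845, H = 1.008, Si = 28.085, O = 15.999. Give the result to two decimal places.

2.22 percentage points

First mineral: 53.964 g Al in 403.122 g formula = 13.39 wt% Al.
Second mineral: 53.964 g Al in 483.215 g formula = 11.17 wt% Al.
13.39% − 11.17% gives a difference of 2.22 percentage points.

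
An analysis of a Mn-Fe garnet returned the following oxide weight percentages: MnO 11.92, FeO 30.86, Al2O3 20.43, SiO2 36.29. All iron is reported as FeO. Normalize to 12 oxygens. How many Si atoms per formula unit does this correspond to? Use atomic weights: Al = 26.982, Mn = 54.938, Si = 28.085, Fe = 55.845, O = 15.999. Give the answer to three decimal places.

MnO: 11.92/70.937 = 0.16804 mol → 0.16804 mol Mn, 0.16804 mol O.
FeO: 30.86/71.844 = 0.42954 mol → 0.42954 mol Fe, 0.42954 mol O.
Al2O3: 20.43/101.961 = 0.20037 mol → 0.40074 mol Al, 0.60111 mol O.
SiO2: 36.29/60.083 = 0.60400 mol → 0.60400 mol Si, 1.20800 mol O.
Total oxygen = 2.40669 mol. Normalization factor = 12/2.40669 = 4.98610.
Si per 12 O = 0.60400 × 4.98610 = 3.012.

3.012 Si apfu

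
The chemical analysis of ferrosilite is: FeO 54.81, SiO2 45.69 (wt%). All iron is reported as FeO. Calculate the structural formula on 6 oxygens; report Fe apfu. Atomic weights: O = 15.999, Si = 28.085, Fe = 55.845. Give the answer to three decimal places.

2.004 Fe apfu

54.81 wt% FeO ÷ 71.844 g/mol = 0.76290 mol, giving 0.76290 Fe and 0.76290 O.
45.69 wt% SiO2 ÷ 60.083 g/mol = 0.76045 mol, giving 0.76045 Si and 1.52090 O.
Oxygen sums to 2.28380; scaling by 6/2.28380 = 2.62720 puts the formula on 6 O.
Fe: 0.76290 × 2.62720 = 2.004 atoms per formula unit.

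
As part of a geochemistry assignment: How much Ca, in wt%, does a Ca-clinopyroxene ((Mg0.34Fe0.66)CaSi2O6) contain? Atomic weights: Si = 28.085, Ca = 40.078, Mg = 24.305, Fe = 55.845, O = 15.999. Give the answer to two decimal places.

16.88 wt%

Molar mass of (Mg0.34Fe0.66)CaSi2O6: 0.34*24.305 + 0.66*55.845 + 1*40.078 + 2*28.085 + 6*15.999 = 237.363 g/mol.
Mass of Ca per formula unit: 1 × 40.078 = 40.078 g.
Weight fraction Ca = 40.078 / 237.363 = 0.1688.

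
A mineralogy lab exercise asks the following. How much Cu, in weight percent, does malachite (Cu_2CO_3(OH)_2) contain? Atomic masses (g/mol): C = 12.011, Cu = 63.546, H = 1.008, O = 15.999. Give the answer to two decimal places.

Formula mass = 2*63.546 + 1*12.011 + 5*15.999 + 2*1.008 = 221.114 g/mol, of which 127.092 g is Cu.
So Cu makes up 127.092/221.114 = 0.5748 of the mass, i.e. 57.48%.

57.48 weight percent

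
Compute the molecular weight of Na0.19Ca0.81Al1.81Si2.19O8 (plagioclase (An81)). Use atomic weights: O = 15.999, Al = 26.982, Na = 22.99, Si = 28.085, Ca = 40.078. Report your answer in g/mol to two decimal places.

275.17 g/mol

The formula mass is the sum 0.19*22.99 + 0.81*40.078 + 1.81*26.982 + 2.19*28.085 + 8*15.999.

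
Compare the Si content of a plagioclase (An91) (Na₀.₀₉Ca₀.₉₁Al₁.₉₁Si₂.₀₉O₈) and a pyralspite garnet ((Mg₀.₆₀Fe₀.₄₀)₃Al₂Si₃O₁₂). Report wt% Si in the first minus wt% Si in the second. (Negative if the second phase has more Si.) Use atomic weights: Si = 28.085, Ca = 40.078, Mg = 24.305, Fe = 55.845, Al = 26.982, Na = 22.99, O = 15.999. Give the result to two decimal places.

Si in Na₀.₀₉Ca₀.₉₁Al₁.₉₁Si₂.₀₉O₈: molar mass 276.765 g/mol; 2.09×28.085 = 58.698 g → 21.21 wt%.
Si in (Mg₀.₆₀Fe₀.₄₀)₃Al₂Si₃O₁₂: molar mass 440.970 g/mol; 3×28.085 = 84.255 g → 19.11 wt%.
Difference = 21.21 − 19.11 = 2.10 percentage points.

2.10 percentage points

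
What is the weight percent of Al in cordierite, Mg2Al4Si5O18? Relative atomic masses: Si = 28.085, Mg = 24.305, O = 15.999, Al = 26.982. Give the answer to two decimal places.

18.45 weight percent

Formula mass = 2×24.305 + 4×26.982 + 5×28.085 + 18×15.999 = 584.945 g/mol, of which 107.928 g is Al.
So Al makes up 107.928/584.945 = 0.1845 of the mass, i.e. 18.45%.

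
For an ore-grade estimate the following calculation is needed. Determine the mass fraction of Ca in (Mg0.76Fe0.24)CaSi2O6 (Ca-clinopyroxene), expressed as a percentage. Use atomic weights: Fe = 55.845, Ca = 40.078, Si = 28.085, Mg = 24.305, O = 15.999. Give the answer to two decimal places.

17.88 mass %

M((Mg0.76Fe0.24)CaSi2O6) = 224.117 g/mol.
Ca contributes 1 × 40.078 = 40.078 g per mole.
40.078/224.117 = 0.1788 → 17.88%.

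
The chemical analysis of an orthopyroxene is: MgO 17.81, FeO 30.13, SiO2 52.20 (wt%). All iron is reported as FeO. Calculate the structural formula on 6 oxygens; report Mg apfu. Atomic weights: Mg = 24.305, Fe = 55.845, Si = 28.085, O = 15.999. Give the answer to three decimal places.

1.020 Mg apfu

MgO: 17.81/40.304 = 0.44189 mol → 0.44189 mol Mg, 0.44189 mol O.
FeO: 30.13/71.844 = 0.41938 mol → 0.41938 mol Fe, 0.41938 mol O.
SiO2: 52.20/60.083 = 0.86880 mol → 0.86880 mol Si, 1.73760 mol O.
Total oxygen = 2.59887 mol. Normalization factor = 6/2.59887 = 2.30870.
Mg per 6 O = 0.44189 × 2.30870 = 1.020.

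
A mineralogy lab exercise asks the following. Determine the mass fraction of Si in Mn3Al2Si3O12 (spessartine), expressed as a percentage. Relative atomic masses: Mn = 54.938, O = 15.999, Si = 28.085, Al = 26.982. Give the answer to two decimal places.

17.02 wt%

M(Mn3Al2Si3O12) = 495.021 g/mol.
Si contributes 3 × 28.085 = 84.255 g per mole.
84.255/495.021 = 0.1702 → 17.02%.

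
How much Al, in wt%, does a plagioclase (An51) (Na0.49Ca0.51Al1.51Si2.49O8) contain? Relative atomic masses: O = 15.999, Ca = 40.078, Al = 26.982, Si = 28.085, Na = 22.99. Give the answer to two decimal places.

Formula mass = 0.49×22.99 + 0.51×40.078 + 1.51×26.982 + 2.49×28.085 + 8×15.999 = 270.371 g/mol, of which 40.743 g is Al.
So Al makes up 40.743/270.371 = 0.1507 of the mass, i.e. 15.07%.

15.07 wt%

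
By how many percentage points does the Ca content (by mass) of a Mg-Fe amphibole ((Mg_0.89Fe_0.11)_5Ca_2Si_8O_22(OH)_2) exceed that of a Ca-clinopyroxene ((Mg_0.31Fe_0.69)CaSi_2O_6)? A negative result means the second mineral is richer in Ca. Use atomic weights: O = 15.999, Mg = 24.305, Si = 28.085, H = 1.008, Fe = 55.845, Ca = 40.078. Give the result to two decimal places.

M((Mg_0.89Fe_0.11)_5Ca_2Si_8O_22(OH)_2) = 829.700 g/mol, so wt% Ca = 80.156/829.700 × 100 = 9.66%.
M((Mg_0.31Fe_0.69)CaSi_2O_6) = 238.310 g/mol, so wt% Ca = 40.078/238.310 × 100 = 16.82%.
9.66 − 16.82 = -7.16 pp.

-7.16 percentage points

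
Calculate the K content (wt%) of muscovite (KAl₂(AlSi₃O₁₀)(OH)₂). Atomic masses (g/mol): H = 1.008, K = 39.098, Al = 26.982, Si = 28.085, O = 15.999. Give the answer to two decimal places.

9.82 wt%

Molar mass of KAl₂(AlSi₃O₁₀)(OH)₂: 1×39.098 + 3×26.982 + 3×28.085 + 12×15.999 + 2×1.008 = 398.303 g/mol.
Mass of K per formula unit: 1 × 39.098 = 39.098 g.
Weight fraction K = 39.098 / 398.303 = 0.0982.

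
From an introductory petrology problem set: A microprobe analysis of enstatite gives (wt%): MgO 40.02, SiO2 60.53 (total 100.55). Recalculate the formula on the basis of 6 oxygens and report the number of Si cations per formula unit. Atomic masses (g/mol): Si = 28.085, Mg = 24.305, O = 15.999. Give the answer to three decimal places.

2.010 Si apfu

40.02 wt% MgO ÷ 40.304 g/mol = 0.99295 mol, giving 0.99295 Mg and 0.99295 O.
60.53 wt% SiO2 ÷ 60.083 g/mol = 1.00744 mol, giving 1.00744 Si and 2.01488 O.
Oxygen sums to 3.00783; scaling by 6/3.00783 = 1.99479 puts the formula on 6 O.
Si: 1.00744 × 1.99479 = 2.010 atoms per formula unit.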